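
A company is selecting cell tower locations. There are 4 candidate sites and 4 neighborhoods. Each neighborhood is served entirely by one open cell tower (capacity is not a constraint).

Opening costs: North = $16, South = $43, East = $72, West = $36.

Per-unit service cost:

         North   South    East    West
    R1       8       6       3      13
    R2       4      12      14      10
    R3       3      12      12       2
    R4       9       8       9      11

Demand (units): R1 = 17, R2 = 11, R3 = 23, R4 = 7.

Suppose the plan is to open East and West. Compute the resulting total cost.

Each neighborhood is assigned to its cheapest site among the open ones.
{East, West}: R1→East 3·17=51, R2→West 10·11=110, R3→West 2·23=46, R4→East 9·7=63. Service 270; fixed 108; total 378.

Total cost: 378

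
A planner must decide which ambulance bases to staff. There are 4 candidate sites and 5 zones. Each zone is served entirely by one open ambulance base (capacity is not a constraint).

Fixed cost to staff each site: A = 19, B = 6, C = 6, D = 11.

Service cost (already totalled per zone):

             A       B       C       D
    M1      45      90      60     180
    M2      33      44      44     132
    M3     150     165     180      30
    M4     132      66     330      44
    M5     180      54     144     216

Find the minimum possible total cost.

For any fixed open set, each zone goes to its cheapest open site; total = fixed + service.
{A, B, D}: M1→A 45, M2→A 33, M3→D 30, M4→D 44, M5→B 54. Service 206; fixed 36; total 242.
{A, B, C, D}: service 206 + fixed 42 = 248
{B, C, D}: service 232 + fixed 23 = 255
{B}: service 419 + fixed 6 = 425
No other subset beats 242.

Minimum total cost: 242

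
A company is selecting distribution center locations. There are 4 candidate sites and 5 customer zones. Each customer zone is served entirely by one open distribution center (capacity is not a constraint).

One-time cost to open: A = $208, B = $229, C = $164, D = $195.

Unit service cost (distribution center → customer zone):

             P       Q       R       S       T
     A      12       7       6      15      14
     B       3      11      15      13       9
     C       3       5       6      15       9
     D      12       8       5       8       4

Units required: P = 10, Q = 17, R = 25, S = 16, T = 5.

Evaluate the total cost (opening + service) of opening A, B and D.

Total cost: 1054

Each customer zone is assigned to its cheapest site among the open ones.
{A, B, D}: P→B 3·10=30, Q→A 7·17=119, R→D 5·25=125, S→D 8·16=128, T→D 4·5=20. Service 422; fixed 632; total 1054.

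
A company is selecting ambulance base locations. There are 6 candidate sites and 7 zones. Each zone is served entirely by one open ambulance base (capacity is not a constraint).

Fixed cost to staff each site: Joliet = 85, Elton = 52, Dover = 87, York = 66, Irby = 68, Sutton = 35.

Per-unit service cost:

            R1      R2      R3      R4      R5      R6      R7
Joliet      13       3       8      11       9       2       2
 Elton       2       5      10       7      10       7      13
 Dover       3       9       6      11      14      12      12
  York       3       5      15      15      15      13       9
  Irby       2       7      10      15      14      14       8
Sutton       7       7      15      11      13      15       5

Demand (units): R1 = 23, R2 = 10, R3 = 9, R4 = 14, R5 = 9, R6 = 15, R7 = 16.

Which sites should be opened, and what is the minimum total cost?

Open Joliet and Elton; minimum total cost 526.

For any fixed open set, each zone goes to its cheapest open site; total = fixed + service.
{Joliet, Elton}: R1→Elton 2·23=46, R2→Joliet 3·10=30, R3→Joliet 8·9=72, R4→Elton 7·14=98, R5→Joliet 9·9=81, R6→Joliet 2·15=30, R7→Joliet 2·16=32. Service 389; fixed 137; total 526.
{Joliet, Elton, Sutton}: R1→Elton 2·23=46, R2→Joliet 3·10=30, R3→Joliet 8·9=72, R4→Elton 7·14=98, R5→Joliet 9·9=81, R6→Joliet 2·15=30, R7→Joliet 2·16=32. Service 389; fixed 172; total 561.
{Joliet, Elton, York}: service 389 + fixed 203 = 592
{Joliet, Elton, Dover, York, Irby, Sutton}: service 371 + fixed 393 = 764
No other subset beats 526.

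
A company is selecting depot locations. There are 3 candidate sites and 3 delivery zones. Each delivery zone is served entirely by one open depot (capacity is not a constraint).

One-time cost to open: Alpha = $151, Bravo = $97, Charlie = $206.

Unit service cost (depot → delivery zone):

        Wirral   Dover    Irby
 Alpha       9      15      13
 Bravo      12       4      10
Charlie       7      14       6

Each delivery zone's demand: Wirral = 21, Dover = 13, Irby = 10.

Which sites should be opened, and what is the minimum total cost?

For any fixed open set, each delivery zone goes to its cheapest open site; total = fixed + service.
{Bravo}: Wirral→Bravo 12·21=252, Dover→Bravo 4·13=52, Irby→Bravo 10·10=100. Service 404; fixed 97; total 501.
{Bravo, Charlie}: service 259 + fixed 303 = 562
{Alpha, Bravo}: Wirral→Alpha 9·21=189, Dover→Bravo 4·13=52, Irby→Bravo 10·10=100. Service 341; fixed 248; total 589.
{Alpha, Bravo, Charlie}: service 259 + fixed 454 = 713
No other subset beats 501.

Open Bravo only; minimum total cost 501.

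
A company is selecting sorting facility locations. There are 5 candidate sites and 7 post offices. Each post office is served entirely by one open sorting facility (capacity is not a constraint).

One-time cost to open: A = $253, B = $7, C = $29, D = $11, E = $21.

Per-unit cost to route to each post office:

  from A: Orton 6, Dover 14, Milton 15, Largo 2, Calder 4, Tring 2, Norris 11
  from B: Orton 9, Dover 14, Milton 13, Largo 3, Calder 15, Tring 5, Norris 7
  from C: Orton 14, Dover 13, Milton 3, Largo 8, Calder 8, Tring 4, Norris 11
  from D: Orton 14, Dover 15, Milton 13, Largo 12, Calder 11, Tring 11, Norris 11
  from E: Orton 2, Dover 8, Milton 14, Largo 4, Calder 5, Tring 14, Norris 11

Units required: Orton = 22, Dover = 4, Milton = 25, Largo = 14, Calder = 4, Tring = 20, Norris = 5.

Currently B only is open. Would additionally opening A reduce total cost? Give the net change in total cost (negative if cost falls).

No — net change +69 (cost rises by 69).

Current service cost with {B}: 816.
Adding A: each post office re-picks its cheapest; new service cost 632, saving 184.
Extra fixed cost: 253. Net change = 253 − 184 = 69.
(Totals: 823 → 892.)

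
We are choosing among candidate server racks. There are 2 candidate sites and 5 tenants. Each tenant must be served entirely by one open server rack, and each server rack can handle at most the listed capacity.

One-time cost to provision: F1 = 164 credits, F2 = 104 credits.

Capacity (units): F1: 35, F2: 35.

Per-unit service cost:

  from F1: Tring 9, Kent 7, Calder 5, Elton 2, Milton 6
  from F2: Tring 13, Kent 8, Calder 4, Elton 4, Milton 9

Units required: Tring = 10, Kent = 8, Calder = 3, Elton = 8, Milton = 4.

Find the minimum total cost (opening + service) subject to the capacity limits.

Open {F1}: Tring→F1 9·10=90, Kent→F1 7·8=56, Calder→F1 5·3=15, Elton→F1 2·8=16, Milton→F1 6·4=24.
Loads: F1 carries 33/35. Service 201; fixed 164; total 365.
Next best feasible plan costs 378.

Minimum total cost: 365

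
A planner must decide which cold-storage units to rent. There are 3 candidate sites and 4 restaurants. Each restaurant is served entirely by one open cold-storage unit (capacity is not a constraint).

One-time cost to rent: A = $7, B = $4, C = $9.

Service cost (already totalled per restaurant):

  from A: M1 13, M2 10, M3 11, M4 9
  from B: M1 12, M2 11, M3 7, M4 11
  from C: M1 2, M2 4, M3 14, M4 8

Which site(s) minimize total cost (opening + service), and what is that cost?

Open B and C; minimum total cost 34.

For any fixed open set, each restaurant goes to its cheapest open site; total = fixed + service.
{B, C}: M1→C 2, M2→C 4, M3→B 7, M4→C 8. Service 21; fixed 13; total 34.
{C}: service 28 + fixed 9 = 37
{A, B, C}: service 21 + fixed 20 = 41
{B}: M1→B 12, M2→B 11, M3→B 7, M4→B 11. Service 41; fixed 4; total 45.
No other subset beats 34.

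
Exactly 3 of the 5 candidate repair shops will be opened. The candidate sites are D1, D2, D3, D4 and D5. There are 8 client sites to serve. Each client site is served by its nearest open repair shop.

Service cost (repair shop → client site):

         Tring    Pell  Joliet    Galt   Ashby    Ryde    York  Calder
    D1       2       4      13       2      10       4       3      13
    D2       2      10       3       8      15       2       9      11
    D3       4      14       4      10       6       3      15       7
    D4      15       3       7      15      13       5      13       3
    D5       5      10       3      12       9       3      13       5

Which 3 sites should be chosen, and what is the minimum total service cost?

Choose D1, D3 and D4; total service cost 26.

With exactly 3 open, each client site uses its cheapest among the chosen.
{D1, D3, D4}: Tring→D1 2, Pell→D4 3, Joliet→D3 4, Galt→D1 2, Ashby→D3 6, Ryde→D3 3, York→D1 3, Calder→D4 3. Service cost 26.
{D1, D2, D4}: service cost 28
{D1, D3, D5}: service cost 28
Among all 10 size-3 choices, {D1, D3, D4} is lowest.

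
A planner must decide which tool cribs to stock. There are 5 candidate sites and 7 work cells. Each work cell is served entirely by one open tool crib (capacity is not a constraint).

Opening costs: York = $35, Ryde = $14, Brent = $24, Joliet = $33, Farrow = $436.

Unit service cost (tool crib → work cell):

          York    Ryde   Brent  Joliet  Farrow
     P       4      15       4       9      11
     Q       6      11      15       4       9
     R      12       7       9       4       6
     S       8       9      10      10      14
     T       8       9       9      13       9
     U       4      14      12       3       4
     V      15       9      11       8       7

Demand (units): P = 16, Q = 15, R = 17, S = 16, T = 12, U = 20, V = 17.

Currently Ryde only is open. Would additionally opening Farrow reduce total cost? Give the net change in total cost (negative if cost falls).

Current service cost with {Ryde}: 1209.
Adding Farrow: each work cell re-picks its cheapest; new service cost 864, saving 345.
Extra fixed cost: 436. Net change = 436 − 345 = 91.
(Totals: 1223 → 1314.)

No — net change +91 (cost rises by 91).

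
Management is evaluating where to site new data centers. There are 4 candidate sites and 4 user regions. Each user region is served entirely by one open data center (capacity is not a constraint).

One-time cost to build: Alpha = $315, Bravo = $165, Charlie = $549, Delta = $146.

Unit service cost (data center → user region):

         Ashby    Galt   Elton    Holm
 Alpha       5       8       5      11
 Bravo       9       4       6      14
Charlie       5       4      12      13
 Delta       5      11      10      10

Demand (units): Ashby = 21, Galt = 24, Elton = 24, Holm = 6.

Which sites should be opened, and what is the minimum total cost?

For any fixed open set, each user region goes to its cheapest open site; total = fixed + service.
{Bravo}: Ashby→Bravo 9·21=189, Galt→Bravo 4·24=96, Elton→Bravo 6·24=144, Holm→Bravo 14·6=84. Service 513; fixed 165; total 678.
{Bravo, Delta}: Ashby→Delta 5·21=105, Galt→Bravo 4·24=96, Elton→Bravo 6·24=144, Holm→Delta 10·6=60. Service 405; fixed 311; total 716.
{Alpha}: Ashby→Alpha 5·21=105, Galt→Alpha 8·24=192, Elton→Alpha 5·24=120, Holm→Alpha 11·6=66. Service 483; fixed 315; total 798.
{Alpha, Bravo, Charlie, Delta}: service 381 + fixed 1175 = 1556
(All 15 nonempty subsets were checked; Bravo only is lowest.)

Open Bravo only; minimum total cost 678.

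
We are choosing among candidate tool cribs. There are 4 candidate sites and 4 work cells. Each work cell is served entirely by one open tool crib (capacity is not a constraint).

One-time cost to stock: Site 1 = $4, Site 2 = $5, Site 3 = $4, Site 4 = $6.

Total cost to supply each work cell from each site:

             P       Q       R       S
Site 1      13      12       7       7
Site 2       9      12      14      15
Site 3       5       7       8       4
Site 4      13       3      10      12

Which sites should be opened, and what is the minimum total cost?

Open Site 3 only; minimum total cost 28.

For any fixed open set, each work cell goes to its cheapest open site; total = fixed + service.
{Site 3}: P→Site 3 5, Q→Site 3 7, R→Site 3 8, S→Site 3 4. Service 24; fixed 4; total 28.
{Site 3, Site 4}: service 20 + fixed 10 = 30
{Site 1, Site 3}: service 23 + fixed 8 = 31
{Site 1, Site 2, Site 3, Site 4}: service 19 + fixed 19 = 38
(All 15 nonempty subsets were checked; Site 3 only is lowest.)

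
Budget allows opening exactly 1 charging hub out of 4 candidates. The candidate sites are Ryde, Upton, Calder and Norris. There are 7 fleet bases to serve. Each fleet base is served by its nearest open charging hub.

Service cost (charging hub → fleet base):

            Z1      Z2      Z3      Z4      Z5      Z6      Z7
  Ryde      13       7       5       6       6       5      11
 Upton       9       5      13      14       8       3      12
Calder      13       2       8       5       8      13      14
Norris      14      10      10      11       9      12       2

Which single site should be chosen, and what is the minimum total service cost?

Choose Ryde only; total service cost 53.

With exactly 1 open, each fleet base uses its cheapest among the chosen.
{Ryde}: Z1→Ryde 13, Z2→Ryde 7, Z3→Ryde 5, Z4→Ryde 6, Z5→Ryde 6, Z6→Ryde 5, Z7→Ryde 11. Service cost 53.
{Calder}: service cost 63
{Upton}: service cost 64
Among all 4 size-1 choices, {Ryde} is lowest.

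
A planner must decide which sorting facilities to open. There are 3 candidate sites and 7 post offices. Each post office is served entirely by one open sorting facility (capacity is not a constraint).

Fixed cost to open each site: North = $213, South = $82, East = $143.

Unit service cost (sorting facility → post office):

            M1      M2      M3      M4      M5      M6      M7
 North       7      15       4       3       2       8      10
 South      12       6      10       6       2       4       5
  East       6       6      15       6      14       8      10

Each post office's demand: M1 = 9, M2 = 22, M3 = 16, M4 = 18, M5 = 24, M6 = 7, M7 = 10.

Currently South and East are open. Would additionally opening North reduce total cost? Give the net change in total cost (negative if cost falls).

No — net change +63 (cost rises by 63).

Current service cost with {South, East}: 580.
Adding North: each post office re-picks its cheapest; new service cost 430, saving 150.
Extra fixed cost: 213. Net change = 213 − 150 = 63.
(Totals: 805 → 868.)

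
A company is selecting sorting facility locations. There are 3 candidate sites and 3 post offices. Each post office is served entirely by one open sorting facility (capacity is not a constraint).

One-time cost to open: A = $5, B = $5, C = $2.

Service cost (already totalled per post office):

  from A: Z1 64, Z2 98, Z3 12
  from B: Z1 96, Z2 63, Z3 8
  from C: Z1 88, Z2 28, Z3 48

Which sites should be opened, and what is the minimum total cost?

Open A and C; minimum total cost 111.

For any fixed open set, each post office goes to its cheapest open site; total = fixed + service.
{A, C}: Z1→A 64, Z2→C 28, Z3→A 12. Service 104; fixed 7; total 111.
{A, B, C}: Z1→A 64, Z2→C 28, Z3→B 8. Service 100; fixed 12; total 112.
{B, C}: service 124 + fixed 7 = 131
{C}: Z1→C 88, Z2→C 28, Z3→C 48. Service 164; fixed 2; total 166.
No other subset beats 111.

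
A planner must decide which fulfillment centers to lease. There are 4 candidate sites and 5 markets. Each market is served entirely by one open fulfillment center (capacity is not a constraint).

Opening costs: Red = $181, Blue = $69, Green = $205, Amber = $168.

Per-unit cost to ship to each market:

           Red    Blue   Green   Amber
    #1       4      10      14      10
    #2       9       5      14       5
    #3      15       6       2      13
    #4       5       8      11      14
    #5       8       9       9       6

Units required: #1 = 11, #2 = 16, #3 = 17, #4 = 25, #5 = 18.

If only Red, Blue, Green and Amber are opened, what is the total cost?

Total cost: 1014

Each market is assigned to its cheapest site among the open ones.
{Red, Blue, Green, Amber}: #1→Red 4·11=44, #2→Blue 5·16=80, #3→Green 2·17=34, #4→Red 5·25=125, #5→Amber 6·18=108. Service 391; fixed 623; total 1014.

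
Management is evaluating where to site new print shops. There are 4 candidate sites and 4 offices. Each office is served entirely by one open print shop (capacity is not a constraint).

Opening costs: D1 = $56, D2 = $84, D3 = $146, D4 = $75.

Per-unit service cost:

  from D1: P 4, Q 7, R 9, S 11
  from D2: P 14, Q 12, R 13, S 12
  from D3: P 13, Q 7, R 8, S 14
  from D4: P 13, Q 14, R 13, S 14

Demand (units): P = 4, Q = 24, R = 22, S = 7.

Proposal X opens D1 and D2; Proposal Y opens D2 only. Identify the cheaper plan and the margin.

Proposal X is cheaper by 199.

Proposal X: {D1, D2}: P→D1 4·4=16, Q→D1 7·24=168, R→D1 9·22=198, S→D1 11·7=77. Service 459; fixed 140; total 599.
Proposal Y: {D2}: P→D2 14·4=56, Q→D2 12·24=288, R→D2 13·22=286, S→D2 12·7=84. Service 714; fixed 84; total 798.
Difference: |599 − 798| = 199.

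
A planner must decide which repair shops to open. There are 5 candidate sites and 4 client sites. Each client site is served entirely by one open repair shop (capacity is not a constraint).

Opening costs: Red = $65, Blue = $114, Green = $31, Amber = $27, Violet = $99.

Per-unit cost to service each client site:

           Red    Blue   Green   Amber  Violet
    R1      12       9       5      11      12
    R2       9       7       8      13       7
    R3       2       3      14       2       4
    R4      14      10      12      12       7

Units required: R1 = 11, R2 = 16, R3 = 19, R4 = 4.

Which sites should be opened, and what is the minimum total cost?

For any fixed open set, each client site goes to its cheapest open site; total = fixed + service.
{Green, Amber}: R1→Green 5·11=55, R2→Green 8·16=128, R3→Amber 2·19=38, R4→Green 12·4=48. Service 269; fixed 58; total 327.
{Red, Green}: R1→Green 5·11=55, R2→Green 8·16=128, R3→Red 2·19=38, R4→Green 12·4=48. Service 269; fixed 96; total 365.
{Green, Amber, Violet}: R1→Green 5·11=55, R2→Violet 7·16=112, R3→Amber 2·19=38, R4→Violet 7·4=28. Service 233; fixed 157; total 390.
{Red, Blue, Green, Amber, Violet}: R1→Green 5·11=55, R2→Blue 7·16=112, R3→Red 2·19=38, R4→Violet 7·4=28. Service 233; fixed 336; total 569.
No other subset beats 327.

Open Green and Amber; minimum total cost 327.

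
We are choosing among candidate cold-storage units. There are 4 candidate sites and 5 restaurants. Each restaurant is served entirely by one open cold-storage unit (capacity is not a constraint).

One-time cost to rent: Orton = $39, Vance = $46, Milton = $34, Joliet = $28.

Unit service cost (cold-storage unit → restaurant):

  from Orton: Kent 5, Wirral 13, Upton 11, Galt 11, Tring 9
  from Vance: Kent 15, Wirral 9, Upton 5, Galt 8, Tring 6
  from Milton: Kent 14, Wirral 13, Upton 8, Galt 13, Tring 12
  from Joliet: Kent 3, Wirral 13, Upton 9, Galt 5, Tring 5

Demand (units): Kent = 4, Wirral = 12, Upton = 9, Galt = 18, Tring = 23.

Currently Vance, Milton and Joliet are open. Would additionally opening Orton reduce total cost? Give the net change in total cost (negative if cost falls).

No — net change +39 (cost rises by 39).

Current service cost with {Vance, Milton, Joliet}: 370.
Adding Orton: each restaurant re-picks its cheapest; new service cost 370, saving 0.
Extra fixed cost: 39. Net change = 39 − 0 = 39.
(Totals: 478 → 517.)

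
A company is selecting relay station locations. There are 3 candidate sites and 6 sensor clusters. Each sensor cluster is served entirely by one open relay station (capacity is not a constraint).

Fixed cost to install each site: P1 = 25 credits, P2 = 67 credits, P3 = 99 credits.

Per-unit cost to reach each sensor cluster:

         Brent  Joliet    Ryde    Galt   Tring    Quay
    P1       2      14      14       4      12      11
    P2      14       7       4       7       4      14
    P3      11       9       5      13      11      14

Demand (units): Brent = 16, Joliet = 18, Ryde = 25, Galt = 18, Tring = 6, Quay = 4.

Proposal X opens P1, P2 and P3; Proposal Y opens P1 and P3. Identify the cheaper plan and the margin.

Proposal X: {P1, P2, P3}: Brent→P1 2·16=32, Joliet→P2 7·18=126, Ryde→P2 4·25=100, Galt→P1 4·18=72, Tring→P2 4·6=24, Quay→P1 11·4=44. Service 398; fixed 191; total 589.
Proposal Y: {P1, P3}: Brent→P1 2·16=32, Joliet→P3 9·18=162, Ryde→P3 5·25=125, Galt→P1 4·18=72, Tring→P3 11·6=66, Quay→P1 11·4=44. Service 501; fixed 124; total 625.
Difference: |589 − 625| = 36.

Proposal X is cheaper by 36.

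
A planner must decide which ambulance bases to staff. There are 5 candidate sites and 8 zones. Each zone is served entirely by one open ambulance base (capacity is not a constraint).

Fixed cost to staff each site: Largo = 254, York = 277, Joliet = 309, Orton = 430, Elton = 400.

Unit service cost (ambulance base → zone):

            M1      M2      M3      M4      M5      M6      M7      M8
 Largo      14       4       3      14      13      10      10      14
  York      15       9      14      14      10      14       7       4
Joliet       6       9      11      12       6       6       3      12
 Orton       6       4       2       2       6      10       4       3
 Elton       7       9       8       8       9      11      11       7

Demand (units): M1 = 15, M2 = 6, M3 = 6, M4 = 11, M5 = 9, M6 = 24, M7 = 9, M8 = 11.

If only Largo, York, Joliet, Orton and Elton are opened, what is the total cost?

Each zone is assigned to its cheapest site among the open ones.
{Largo, York, Joliet, Orton, Elton}: M1→Joliet 6·15=90, M2→Largo 4·6=24, M3→Orton 2·6=12, M4→Orton 2·11=22, M5→Joliet 6·9=54, M6→Joliet 6·24=144, M7→Joliet 3·9=27, M8→Orton 3·11=33. Service 406; fixed 1670; total 2076.

Total cost: 2076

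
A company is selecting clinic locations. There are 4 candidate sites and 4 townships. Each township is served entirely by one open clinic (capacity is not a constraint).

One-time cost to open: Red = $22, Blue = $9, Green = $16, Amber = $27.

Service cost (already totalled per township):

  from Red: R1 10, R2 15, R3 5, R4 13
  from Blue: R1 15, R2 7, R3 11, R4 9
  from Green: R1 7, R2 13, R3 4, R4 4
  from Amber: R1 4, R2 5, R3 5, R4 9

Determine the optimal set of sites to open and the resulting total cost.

For any fixed open set, each township goes to its cheapest open site; total = fixed + service.
{Green}: R1→Green 7, R2→Green 13, R3→Green 4, R4→Green 4. Service 28; fixed 16; total 44.
{Blue, Green}: R1→Green 7, R2→Blue 7, R3→Green 4, R4→Green 4. Service 22; fixed 25; total 47.
{Amber}: R1→Amber 4, R2→Amber 5, R3→Amber 5, R4→Amber 9. Service 23; fixed 27; total 50.
{Red, Blue, Green, Amber}: R1→Amber 4, R2→Amber 5, R3→Green 4, R4→Green 4. Service 17; fixed 74; total 91.
No other subset beats 44.

Open Green only; minimum total cost 44.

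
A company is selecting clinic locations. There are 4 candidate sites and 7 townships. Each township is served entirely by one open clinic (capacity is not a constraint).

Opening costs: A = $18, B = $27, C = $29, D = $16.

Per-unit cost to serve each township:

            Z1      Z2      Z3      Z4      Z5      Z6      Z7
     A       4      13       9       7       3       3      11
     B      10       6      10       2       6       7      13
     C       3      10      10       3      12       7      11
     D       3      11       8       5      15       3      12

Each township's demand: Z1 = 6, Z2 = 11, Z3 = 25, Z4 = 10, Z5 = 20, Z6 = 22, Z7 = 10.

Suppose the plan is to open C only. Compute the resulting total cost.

Each township is assigned to its cheapest site among the open ones.
{C}: Z1→C 3·6=18, Z2→C 10·11=110, Z3→C 10·25=250, Z4→C 3·10=30, Z5→C 12·20=240, Z6→C 7·22=154, Z7→C 11·10=110. Service 912; fixed 29; total 941.

Total cost: 941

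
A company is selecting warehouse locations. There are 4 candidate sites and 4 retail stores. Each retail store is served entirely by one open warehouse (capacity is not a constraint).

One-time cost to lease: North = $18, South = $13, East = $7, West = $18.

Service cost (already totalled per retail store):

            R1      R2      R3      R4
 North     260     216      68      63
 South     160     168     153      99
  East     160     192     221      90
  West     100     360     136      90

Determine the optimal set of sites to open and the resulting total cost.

For any fixed open set, each retail store goes to its cheapest open site; total = fixed + service.
{North, South, West}: R1→West 100, R2→South 168, R3→North 68, R4→North 63. Service 399; fixed 49; total 448.
{North, South, East, West}: service 399 + fixed 56 = 455
{North, East, West}: service 423 + fixed 43 = 466
{East}: R1→East 160, R2→East 192, R3→East 221, R4→East 90. Service 663; fixed 7; total 670.
(All 15 nonempty subsets were checked; North, South and West is lowest.)

Open North, South and West; minimum total cost 448.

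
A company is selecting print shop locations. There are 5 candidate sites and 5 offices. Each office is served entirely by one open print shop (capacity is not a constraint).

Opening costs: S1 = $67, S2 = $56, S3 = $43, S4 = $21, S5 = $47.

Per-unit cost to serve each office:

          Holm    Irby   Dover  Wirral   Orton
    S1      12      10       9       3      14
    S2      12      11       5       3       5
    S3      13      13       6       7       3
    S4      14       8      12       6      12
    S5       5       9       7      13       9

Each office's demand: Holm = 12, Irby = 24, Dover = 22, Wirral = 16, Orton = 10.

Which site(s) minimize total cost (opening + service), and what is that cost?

For any fixed open set, each office goes to its cheapest open site; total = fixed + service.
{S2, S4, S5}: Holm→S5 5·12=60, Irby→S4 8·24=192, Dover→S2 5·22=110, Wirral→S2 3·16=48, Orton→S2 5·10=50. Service 460; fixed 124; total 584.
{S2, S5}: Holm→S5 5·12=60, Irby→S5 9·24=216, Dover→S2 5·22=110, Wirral→S2 3·16=48, Orton→S2 5·10=50. Service 484; fixed 103; total 587.
{S2, S3, S4, S5}: service 440 + fixed 167 = 607
{S1, S2, S3, S4, S5}: Holm→S5 5·12=60, Irby→S4 8·24=192, Dover→S2 5·22=110, Wirral→S1 3·16=48, Orton→S3 3·10=30. Service 440; fixed 234; total 674.
No other subset beats 584.

Open S2, S4 and S5; minimum total cost 584.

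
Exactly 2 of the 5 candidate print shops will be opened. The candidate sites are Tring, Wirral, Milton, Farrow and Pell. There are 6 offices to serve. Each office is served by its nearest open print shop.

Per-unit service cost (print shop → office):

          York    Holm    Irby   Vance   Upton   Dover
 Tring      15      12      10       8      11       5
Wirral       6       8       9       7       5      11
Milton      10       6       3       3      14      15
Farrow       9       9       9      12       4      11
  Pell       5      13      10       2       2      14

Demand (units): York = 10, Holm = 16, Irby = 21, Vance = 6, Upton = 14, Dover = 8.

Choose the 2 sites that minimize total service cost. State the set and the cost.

With exactly 2 open, each office uses its cheapest among the chosen.
{Milton, Pell}: York→Pell 5·10=50, Holm→Milton 6·16=96, Irby→Milton 3·21=63, Vance→Pell 2·6=12, Upton→Pell 2·14=28, Dover→Pell 14·8=112. Service cost 361.
{Wirral, Milton}: service cost 395
{Milton, Farrow}: service cost 411
Among all 10 size-2 choices, {Milton, Pell} is lowest.

Choose Milton and Pell; total service cost 361.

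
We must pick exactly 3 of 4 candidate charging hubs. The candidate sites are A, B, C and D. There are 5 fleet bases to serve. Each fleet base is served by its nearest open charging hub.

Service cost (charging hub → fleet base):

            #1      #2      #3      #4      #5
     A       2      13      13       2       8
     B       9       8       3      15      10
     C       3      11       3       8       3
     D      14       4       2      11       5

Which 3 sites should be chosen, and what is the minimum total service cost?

Choose A, C and D; total service cost 13.

With exactly 3 open, each fleet base uses its cheapest among the chosen.
{A, C, D}: #1→A 2, #2→D 4, #3→D 2, #4→A 2, #5→C 3. Service cost 13.
{A, B, D}: service cost 15
{A, B, C}: service cost 18
Among all 4 size-3 choices, {A, C, D} is lowest.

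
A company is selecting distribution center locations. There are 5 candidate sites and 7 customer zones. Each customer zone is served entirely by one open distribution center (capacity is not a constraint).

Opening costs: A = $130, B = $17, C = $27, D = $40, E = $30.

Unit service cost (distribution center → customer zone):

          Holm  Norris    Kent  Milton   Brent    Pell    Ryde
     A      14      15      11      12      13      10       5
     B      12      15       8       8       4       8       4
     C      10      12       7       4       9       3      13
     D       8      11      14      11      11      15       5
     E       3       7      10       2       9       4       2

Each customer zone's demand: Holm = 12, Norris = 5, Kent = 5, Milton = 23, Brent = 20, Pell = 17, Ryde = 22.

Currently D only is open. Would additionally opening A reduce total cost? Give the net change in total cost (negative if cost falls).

Current service cost with {D}: 1059.
Adding A: each customer zone re-picks its cheapest; new service cost 959, saving 100.
Extra fixed cost: 130. Net change = 130 − 100 = 30.
(Totals: 1099 → 1129.)

No — net change +30 (cost rises by 30).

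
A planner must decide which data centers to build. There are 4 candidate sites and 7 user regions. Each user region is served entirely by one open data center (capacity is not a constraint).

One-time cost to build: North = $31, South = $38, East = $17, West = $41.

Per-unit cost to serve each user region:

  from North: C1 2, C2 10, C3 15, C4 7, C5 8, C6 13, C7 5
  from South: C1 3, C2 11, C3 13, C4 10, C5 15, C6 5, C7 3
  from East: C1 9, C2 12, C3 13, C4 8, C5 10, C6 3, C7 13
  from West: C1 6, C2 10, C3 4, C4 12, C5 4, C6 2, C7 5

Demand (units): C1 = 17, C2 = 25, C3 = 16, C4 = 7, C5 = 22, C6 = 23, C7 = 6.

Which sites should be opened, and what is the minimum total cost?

Open North and West; minimum total cost 633.

For any fixed open set, each user region goes to its cheapest open site; total = fixed + service.
{North, West}: C1→North 2·17=34, C2→North 10·25=250, C3→West 4·16=64, C4→North 7·7=49, C5→West 4·22=88, C6→West 2·23=46, C7→North 5·6=30. Service 561; fixed 72; total 633.
{North, East, West}: C1→North 2·17=34, C2→North 10·25=250, C3→West 4·16=64, C4→North 7·7=49, C5→West 4·22=88, C6→West 2·23=46, C7→North 5·6=30. Service 561; fixed 89; total 650.
{North, South, West}: C1→North 2·17=34, C2→North 10·25=250, C3→West 4·16=64, C4→North 7·7=49, C5→West 4·22=88, C6→West 2·23=46, C7→South 3·6=18. Service 549; fixed 110; total 659.
{North, South, East, West}: service 549 + fixed 127 = 676
No other subset beats 633.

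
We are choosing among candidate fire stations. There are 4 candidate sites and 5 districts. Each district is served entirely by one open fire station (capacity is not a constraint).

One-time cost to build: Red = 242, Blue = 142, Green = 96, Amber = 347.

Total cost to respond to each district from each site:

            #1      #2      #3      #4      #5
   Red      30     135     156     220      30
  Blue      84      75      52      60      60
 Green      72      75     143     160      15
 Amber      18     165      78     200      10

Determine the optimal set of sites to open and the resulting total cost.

For any fixed open set, each district goes to its cheapest open site; total = fixed + service.
{Blue}: #1→Blue 84, #2→Blue 75, #3→Blue 52, #4→Blue 60, #5→Blue 60. Service 331; fixed 142; total 473.
{Blue, Green}: #1→Green 72, #2→Blue 75, #3→Blue 52, #4→Blue 60, #5→Green 15. Service 274; fixed 238; total 512.
{Green}: service 465 + fixed 96 = 561
{Red, Blue, Green, Amber}: service 215 + fixed 827 = 1042
(All 15 nonempty subsets were checked; Blue only is lowest.)

Open Blue only; minimum total cost 473.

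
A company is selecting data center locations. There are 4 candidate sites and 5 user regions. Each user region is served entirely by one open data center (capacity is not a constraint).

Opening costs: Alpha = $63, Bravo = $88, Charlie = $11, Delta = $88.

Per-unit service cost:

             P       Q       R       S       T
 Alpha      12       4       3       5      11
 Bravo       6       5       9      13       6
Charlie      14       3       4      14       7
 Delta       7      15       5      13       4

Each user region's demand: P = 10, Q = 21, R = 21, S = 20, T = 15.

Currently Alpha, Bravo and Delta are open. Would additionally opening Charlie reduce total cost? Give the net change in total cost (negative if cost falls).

Yes — net change −10 (cost falls by 10).

Current service cost with {Alpha, Bravo, Delta}: 367.
Adding Charlie: each user region re-picks its cheapest; new service cost 346, saving 21.
Extra fixed cost: 11. Net change = 11 − 21 = -10.
(Totals: 606 → 596.)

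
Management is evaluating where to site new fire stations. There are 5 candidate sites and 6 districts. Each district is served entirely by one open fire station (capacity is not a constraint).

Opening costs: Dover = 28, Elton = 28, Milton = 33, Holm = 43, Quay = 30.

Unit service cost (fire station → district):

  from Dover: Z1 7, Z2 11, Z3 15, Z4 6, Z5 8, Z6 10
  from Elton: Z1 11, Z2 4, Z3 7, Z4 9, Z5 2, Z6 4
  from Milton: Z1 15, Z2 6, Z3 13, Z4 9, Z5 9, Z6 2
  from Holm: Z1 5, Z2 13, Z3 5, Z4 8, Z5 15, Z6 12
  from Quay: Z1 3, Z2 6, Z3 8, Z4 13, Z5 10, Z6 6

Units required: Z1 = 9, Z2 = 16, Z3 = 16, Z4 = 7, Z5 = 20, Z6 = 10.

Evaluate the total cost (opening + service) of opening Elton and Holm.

Total cost: 396

Each district is assigned to its cheapest site among the open ones.
{Elton, Holm}: Z1→Holm 5·9=45, Z2→Elton 4·16=64, Z3→Holm 5·16=80, Z4→Holm 8·7=56, Z5→Elton 2·20=40, Z6→Elton 4·10=40. Service 325; fixed 71; total 396.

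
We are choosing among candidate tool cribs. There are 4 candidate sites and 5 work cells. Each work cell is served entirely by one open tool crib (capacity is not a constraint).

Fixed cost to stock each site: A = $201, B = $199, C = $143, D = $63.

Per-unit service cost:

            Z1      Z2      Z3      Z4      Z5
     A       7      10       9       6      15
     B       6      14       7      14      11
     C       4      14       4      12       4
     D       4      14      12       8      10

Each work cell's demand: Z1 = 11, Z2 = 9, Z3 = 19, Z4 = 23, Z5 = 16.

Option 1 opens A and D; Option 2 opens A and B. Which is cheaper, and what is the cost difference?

Option 1 is cheaper by 136.

Option 1: {A, D}: Z1→D 4·11=44, Z2→A 10·9=90, Z3→A 9·19=171, Z4→A 6·23=138, Z5→D 10·16=160. Service 603; fixed 264; total 867.
Option 2: {A, B}: Z1→B 6·11=66, Z2→A 10·9=90, Z3→B 7·19=133, Z4→A 6·23=138, Z5→B 11·16=176. Service 603; fixed 400; total 1003.
Difference: |867 − 1003| = 136.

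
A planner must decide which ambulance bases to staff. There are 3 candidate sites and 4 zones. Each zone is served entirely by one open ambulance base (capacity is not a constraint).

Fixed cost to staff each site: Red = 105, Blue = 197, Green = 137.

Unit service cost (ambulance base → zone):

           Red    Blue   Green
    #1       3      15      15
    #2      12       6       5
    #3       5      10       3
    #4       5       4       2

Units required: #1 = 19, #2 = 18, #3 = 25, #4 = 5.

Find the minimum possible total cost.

For any fixed open set, each zone goes to its cheapest open site; total = fixed + service.
{Red, Green}: #1→Red 3·19=57, #2→Green 5·18=90, #3→Green 3·25=75, #4→Green 2·5=10. Service 232; fixed 242; total 474.
{Red}: service 423 + fixed 105 = 528
{Green}: service 460 + fixed 137 = 597
{Red, Blue, Green}: #1→Red 3·19=57, #2→Green 5·18=90, #3→Green 3·25=75, #4→Green 2·5=10. Service 232; fixed 439; total 671.
No other subset beats 474.

Minimum total cost: 474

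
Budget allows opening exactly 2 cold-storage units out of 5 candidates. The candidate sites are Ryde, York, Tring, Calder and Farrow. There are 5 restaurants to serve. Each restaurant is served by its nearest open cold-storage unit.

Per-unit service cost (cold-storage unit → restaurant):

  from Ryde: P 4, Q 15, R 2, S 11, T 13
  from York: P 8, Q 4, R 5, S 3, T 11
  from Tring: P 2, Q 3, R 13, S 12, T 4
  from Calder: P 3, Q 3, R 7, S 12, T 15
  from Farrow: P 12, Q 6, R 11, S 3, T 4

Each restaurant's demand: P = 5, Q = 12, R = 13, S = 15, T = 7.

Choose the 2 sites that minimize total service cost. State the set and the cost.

With exactly 2 open, each restaurant uses its cheapest among the chosen.
{York, Tring}: P→Tring 2·5=10, Q→Tring 3·12=36, R→York 5·13=65, S→York 3·15=45, T→Tring 4·7=28. Service cost 184.
{Ryde, Farrow}: service cost 191
{Calder, Farrow}: service cost 215
Among all 10 size-2 choices, {York, Tring} is lowest.

Choose York and Tring; total service cost 184.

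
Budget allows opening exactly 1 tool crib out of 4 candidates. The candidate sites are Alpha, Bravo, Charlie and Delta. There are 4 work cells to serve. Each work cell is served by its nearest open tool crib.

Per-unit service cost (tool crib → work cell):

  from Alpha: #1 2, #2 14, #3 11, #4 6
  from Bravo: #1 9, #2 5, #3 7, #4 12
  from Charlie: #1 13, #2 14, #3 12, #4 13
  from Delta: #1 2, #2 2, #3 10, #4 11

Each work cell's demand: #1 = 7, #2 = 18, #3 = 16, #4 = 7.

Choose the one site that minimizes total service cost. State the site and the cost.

Choose Delta only; total service cost 287.

With exactly 1 open, each work cell uses its cheapest among the chosen.
{Delta}: #1→Delta 2·7=14, #2→Delta 2·18=36, #3→Delta 10·16=160, #4→Delta 11·7=77. Service cost 287.
{Bravo}: service cost 349
{Alpha}: service cost 484
Among all 4 size-1 choices, {Delta} is lowest.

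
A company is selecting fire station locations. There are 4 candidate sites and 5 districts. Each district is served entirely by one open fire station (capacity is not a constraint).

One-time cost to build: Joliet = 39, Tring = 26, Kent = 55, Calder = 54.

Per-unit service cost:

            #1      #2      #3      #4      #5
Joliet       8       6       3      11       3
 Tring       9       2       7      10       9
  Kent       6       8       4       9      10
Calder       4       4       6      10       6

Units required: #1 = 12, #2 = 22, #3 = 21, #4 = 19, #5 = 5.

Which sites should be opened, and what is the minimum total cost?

Open Joliet and Tring; minimum total cost 473.

For any fixed open set, each district goes to its cheapest open site; total = fixed + service.
{Joliet, Tring}: #1→Joliet 8·12=96, #2→Tring 2·22=44, #3→Joliet 3·21=63, #4→Tring 10·19=190, #5→Joliet 3·5=15. Service 408; fixed 65; total 473.
{Joliet, Tring, Calder}: #1→Calder 4·12=48, #2→Tring 2·22=44, #3→Joliet 3·21=63, #4→Tring 10·19=190, #5→Joliet 3·5=15. Service 360; fixed 119; total 479.
{Joliet, Tring, Kent}: #1→Kent 6·12=72, #2→Tring 2·22=44, #3→Joliet 3·21=63, #4→Kent 9·19=171, #5→Joliet 3·5=15. Service 365; fixed 120; total 485.
{Joliet, Tring, Kent, Calder}: service 341 + fixed 174 = 515
(All 15 nonempty subsets were checked; Joliet and Tring is lowest.)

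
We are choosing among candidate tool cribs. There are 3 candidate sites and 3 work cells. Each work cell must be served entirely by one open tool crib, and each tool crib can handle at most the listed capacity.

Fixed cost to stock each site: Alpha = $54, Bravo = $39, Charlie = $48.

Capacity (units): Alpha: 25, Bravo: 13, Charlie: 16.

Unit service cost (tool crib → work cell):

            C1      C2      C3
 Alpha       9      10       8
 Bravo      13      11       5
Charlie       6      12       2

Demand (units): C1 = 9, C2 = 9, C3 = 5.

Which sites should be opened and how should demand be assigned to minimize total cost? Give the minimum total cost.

Minimum total cost: 250

Open {Bravo, Charlie}: C1→Charlie 6·9=54, C2→Bravo 11·9=99, C3→Charlie 2·5=10.
Loads: Bravo carries 9/13, Charlie carries 14/16. Service 163; fixed 87; total 250.
Next best feasible plan costs 256.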